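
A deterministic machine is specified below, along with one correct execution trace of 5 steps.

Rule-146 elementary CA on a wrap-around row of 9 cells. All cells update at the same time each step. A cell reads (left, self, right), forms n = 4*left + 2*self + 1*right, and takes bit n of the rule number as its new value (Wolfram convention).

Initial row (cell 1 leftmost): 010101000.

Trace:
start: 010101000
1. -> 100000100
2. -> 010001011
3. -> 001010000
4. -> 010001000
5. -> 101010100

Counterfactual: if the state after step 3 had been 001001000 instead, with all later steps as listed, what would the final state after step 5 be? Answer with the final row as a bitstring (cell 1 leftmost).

100000010

state after step 3 := 001001000
4. -> 010110100
5. -> 100000010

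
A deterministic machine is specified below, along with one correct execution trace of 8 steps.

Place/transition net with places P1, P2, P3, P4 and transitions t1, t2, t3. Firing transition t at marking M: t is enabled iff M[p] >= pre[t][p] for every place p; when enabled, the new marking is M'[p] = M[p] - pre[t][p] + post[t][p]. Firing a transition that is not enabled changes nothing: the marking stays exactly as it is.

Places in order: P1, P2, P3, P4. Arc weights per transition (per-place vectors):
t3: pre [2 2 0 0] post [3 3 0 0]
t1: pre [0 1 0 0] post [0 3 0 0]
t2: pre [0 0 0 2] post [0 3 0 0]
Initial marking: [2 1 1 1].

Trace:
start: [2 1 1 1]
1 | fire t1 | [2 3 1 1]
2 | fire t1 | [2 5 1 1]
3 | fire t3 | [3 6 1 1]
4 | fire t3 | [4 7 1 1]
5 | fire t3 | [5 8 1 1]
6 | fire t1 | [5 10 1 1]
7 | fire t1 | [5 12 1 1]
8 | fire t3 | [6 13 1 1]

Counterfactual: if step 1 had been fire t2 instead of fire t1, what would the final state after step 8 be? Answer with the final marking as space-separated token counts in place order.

6 11 1 1

(re-executing from step 1 with the substitution; state before step 1: [2 1 1 1])
1 | fire t2 | [2 1 1 1]
2 | fire t1 | [2 3 1 1]
3 | fire t3 | [3 4 1 1]
4 | fire t3 | [4 5 1 1]
5 | fire t3 | [5 6 1 1]
6 | fire t1 | [5 8 1 1]
7 | fire t1 | [5 10 1 1]
8 | fire t3 | [6 11 1 1]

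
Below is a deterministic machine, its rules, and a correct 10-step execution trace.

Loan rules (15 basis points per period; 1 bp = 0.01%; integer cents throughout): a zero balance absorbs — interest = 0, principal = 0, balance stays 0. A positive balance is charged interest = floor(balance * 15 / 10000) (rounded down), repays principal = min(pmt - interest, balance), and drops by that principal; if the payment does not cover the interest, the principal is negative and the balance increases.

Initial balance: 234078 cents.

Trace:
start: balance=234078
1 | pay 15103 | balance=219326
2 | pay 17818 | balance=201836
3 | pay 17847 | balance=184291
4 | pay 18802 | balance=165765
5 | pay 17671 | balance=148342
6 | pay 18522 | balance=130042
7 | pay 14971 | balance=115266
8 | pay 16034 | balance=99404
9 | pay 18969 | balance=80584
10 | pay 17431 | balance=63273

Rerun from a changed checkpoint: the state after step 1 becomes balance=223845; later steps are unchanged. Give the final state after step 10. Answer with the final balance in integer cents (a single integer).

state after step 1 := balance=223845
2 | pay 17818 | balance=206362
3 | pay 17847 | balance=188824
4 | pay 18802 | balance=170305
5 | pay 17671 | balance=152889
6 | pay 18522 | balance=134596
7 | pay 14971 | balance=119826
8 | pay 16034 | balance=103971
9 | pay 18969 | balance=85157
10 | pay 17431 | balance=67853

67853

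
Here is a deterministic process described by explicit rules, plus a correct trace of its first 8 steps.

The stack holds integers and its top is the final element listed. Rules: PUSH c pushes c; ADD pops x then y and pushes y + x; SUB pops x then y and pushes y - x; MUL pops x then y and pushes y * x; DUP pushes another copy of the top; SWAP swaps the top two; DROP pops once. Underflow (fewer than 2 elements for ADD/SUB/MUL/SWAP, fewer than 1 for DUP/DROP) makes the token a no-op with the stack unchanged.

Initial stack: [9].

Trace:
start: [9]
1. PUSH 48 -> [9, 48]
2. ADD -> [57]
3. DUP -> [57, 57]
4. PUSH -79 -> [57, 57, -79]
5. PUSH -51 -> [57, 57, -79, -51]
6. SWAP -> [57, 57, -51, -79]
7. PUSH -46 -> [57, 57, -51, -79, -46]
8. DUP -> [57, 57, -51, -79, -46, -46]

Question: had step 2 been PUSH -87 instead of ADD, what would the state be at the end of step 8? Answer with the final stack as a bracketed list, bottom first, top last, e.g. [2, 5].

(re-executing from step 2 with the substitution; state before step 2: [9, 48])
2. PUSH -87 -> [9, 48, -87]
3. DUP -> [9, 48, -87, -87]
4. PUSH -79 -> [9, 48, -87, -87, -79]
5. PUSH -51 -> [9, 48, -87, -87, -79, -51]
6. SWAP -> [9, 48, -87, -87, -51, -79]
7. PUSH -46 -> [9, 48, -87, -87, -51, -79, -46]
8. DUP -> [9, 48, -87, -87, -51, -79, -46, -46]

[9, 48, -87, -87, -51, -79, -46, -46]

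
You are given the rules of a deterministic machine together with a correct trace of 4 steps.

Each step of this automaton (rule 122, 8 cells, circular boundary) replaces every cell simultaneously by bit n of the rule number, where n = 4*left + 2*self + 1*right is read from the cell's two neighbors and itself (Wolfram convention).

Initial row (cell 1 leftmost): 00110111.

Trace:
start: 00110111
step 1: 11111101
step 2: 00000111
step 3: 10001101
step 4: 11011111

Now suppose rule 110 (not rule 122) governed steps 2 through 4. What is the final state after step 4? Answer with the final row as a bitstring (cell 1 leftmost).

00011111

(re-executing steps 2..4 under rule 110; state before step 2: 11111101)
step 2: 00000111
step 3: 00001101
step 4: 00011111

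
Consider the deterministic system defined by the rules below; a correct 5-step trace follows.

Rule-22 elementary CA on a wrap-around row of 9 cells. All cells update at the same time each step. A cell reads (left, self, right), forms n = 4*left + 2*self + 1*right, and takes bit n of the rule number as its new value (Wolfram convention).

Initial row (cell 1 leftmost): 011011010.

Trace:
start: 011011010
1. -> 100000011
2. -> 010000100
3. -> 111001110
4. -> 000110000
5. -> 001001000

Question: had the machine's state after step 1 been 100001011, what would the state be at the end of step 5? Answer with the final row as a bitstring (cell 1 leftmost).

state after step 1 := 100001011
2. -> 010011000
3. -> 111100100
4. -> 000011111
5. -> 100100000

100100000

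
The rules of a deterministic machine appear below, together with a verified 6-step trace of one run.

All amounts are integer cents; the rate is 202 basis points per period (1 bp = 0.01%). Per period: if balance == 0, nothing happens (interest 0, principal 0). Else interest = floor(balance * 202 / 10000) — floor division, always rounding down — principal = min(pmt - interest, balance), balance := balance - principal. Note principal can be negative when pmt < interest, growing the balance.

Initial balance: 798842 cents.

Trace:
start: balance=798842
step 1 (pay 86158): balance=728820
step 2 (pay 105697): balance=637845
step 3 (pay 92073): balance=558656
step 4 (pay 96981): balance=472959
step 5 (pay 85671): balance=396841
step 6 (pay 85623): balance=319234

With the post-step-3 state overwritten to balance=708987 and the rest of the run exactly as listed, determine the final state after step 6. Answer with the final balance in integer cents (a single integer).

state after step 3 := balance=708987
step 4 (pay 96981): balance=626327
step 5 (pay 85671): balance=553307
step 6 (pay 85623): balance=478860

478860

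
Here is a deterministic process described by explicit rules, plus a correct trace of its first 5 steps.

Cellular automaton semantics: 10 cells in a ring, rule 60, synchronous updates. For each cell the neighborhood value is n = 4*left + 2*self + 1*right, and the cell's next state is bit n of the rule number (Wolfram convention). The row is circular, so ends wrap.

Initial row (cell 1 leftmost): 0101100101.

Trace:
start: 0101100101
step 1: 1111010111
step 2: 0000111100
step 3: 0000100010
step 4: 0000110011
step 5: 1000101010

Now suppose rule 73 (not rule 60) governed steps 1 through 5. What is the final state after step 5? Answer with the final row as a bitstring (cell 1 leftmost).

0101101011

(re-executing steps 1..5 under rule 73; state before step 1: 0101100101)
step 1: 0001100000
step 2: 1101101111
step 3: 0101101000
step 4: 0001100011
step 5: 0101101011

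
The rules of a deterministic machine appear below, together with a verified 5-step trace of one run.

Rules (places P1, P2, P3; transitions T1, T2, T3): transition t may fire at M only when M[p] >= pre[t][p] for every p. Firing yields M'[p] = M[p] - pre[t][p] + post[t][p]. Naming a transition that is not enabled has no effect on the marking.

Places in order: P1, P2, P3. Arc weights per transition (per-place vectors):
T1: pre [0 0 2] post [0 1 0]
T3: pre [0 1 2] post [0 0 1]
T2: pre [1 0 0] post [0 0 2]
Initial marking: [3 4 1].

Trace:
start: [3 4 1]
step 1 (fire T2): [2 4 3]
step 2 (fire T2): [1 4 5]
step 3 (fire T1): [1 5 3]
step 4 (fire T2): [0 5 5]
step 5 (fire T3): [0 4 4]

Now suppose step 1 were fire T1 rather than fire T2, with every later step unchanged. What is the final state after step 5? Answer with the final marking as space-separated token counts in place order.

(re-executing from step 1 with the substitution; state before step 1: [3 4 1])
step 1 (fire T1): [3 4 1]
step 2 (fire T2): [2 4 3]
step 3 (fire T1): [2 5 1]
step 4 (fire T2): [1 5 3]
step 5 (fire T3): [1 4 2]

1 4 2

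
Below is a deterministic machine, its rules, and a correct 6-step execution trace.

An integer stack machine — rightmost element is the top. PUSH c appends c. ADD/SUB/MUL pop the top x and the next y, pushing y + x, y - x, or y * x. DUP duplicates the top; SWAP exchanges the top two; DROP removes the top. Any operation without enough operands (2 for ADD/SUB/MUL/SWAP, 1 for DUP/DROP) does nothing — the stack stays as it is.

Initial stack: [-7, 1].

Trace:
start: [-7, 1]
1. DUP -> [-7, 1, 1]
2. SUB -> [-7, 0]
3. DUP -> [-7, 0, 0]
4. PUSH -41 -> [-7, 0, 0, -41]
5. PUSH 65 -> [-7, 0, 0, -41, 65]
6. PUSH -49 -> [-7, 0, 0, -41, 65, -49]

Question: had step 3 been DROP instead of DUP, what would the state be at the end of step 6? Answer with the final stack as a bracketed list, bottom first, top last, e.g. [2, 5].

[-7, -41, 65, -49]

(re-executing from step 3 with the substitution; state before step 3: [-7, 0])
3. DROP -> [-7]
4. PUSH -41 -> [-7, -41]
5. PUSH 65 -> [-7, -41, 65]
6. PUSH -49 -> [-7, -41, 65, -49]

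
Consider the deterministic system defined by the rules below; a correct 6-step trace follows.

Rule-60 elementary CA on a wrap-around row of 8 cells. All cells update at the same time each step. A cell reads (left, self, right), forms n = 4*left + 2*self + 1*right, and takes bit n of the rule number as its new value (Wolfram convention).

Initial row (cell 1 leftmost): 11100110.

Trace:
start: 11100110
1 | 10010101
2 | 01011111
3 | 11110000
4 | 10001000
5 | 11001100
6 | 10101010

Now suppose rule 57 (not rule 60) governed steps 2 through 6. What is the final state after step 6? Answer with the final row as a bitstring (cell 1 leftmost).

01010101

(re-executing steps 2..6 under rule 57; state before step 2: 10010101)
2 | 01001011
3 | 10100110
4 | 01010101
5 | 10101010
6 | 01010101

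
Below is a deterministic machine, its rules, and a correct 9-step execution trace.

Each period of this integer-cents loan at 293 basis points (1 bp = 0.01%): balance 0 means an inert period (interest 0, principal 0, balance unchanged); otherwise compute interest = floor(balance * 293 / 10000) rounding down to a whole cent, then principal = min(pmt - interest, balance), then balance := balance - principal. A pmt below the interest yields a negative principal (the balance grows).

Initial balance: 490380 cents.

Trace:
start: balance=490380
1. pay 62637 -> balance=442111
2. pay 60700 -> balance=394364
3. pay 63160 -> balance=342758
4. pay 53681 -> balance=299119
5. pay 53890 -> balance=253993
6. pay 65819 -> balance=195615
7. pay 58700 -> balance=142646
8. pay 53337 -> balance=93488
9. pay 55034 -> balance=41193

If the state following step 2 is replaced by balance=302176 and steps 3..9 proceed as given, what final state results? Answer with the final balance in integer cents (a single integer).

state after step 2 := balance=302176
3. pay 63160 -> balance=247869
4. pay 53681 -> balance=201450
5. pay 53890 -> balance=153462
6. pay 65819 -> balance=92139
7. pay 58700 -> balance=36138
8. pay 53337 -> balance=0
9. pay 55034 -> balance=0

0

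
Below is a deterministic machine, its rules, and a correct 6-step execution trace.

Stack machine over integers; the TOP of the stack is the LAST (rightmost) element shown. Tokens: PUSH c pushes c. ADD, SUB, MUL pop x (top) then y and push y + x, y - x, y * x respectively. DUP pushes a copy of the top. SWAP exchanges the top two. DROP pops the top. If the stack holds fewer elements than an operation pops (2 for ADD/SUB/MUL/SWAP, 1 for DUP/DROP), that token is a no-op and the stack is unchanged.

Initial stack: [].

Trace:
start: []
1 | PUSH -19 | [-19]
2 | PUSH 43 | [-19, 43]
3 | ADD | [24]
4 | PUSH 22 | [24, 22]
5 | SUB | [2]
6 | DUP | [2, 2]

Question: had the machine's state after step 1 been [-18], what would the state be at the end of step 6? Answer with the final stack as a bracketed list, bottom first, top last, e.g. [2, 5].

[3, 3]

state after step 1 := [-18]
2 | PUSH 43 | [-18, 43]
3 | ADD | [25]
4 | PUSH 22 | [25, 22]
5 | SUB | [3]
6 | DUP | [3, 3]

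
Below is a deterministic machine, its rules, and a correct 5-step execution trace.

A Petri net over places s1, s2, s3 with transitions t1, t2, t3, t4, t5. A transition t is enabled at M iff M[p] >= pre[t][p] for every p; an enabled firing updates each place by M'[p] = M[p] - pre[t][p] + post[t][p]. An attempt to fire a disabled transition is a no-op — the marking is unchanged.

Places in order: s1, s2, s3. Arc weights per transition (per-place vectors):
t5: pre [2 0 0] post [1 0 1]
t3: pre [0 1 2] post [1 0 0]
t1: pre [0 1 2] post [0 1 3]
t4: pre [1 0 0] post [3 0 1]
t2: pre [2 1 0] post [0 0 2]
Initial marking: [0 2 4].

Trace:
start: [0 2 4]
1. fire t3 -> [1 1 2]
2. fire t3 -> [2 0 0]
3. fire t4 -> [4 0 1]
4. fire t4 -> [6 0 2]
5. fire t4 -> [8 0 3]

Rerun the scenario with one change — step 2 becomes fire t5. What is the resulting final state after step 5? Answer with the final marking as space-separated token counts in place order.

7 1 5

(re-executing from step 2 with the substitution; state before step 2: [1 1 2])
2. fire t5 -> [1 1 2]
3. fire t4 -> [3 1 3]
4. fire t4 -> [5 1 4]
5. fire t4 -> [7 1 5]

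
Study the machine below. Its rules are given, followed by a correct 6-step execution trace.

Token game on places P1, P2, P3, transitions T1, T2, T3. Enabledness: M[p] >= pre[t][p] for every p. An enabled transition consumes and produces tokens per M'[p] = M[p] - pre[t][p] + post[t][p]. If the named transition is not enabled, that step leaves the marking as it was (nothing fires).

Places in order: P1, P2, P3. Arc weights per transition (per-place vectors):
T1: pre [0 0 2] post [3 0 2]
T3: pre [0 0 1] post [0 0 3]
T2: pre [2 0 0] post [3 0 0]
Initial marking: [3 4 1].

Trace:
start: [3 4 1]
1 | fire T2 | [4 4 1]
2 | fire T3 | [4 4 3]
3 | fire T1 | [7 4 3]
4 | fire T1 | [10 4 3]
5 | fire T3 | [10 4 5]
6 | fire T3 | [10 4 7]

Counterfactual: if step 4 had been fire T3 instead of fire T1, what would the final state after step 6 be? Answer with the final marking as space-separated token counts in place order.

(re-executing from step 4 with the substitution; state before step 4: [7 4 3])
4 | fire T3 | [7 4 5]
5 | fire T3 | [7 4 7]
6 | fire T3 | [7 4 9]

7 4 9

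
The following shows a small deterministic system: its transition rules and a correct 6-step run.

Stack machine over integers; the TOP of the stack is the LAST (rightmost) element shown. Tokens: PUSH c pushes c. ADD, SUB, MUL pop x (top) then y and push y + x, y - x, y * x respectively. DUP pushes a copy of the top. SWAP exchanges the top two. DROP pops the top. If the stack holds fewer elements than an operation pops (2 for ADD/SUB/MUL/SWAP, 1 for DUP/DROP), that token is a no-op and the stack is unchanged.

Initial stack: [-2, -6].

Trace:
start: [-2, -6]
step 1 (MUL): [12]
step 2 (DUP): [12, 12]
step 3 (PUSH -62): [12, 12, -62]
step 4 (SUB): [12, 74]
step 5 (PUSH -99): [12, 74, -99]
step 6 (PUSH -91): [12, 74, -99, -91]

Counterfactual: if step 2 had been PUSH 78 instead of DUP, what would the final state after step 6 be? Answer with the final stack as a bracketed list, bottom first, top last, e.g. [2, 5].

[12, 140, -99, -91]

(re-executing from step 2 with the substitution; state before step 2: [12])
step 2 (PUSH 78): [12, 78]
step 3 (PUSH -62): [12, 78, -62]
step 4 (SUB): [12, 140]
step 5 (PUSH -99): [12, 140, -99]
step 6 (PUSH -91): [12, 140, -99, -91]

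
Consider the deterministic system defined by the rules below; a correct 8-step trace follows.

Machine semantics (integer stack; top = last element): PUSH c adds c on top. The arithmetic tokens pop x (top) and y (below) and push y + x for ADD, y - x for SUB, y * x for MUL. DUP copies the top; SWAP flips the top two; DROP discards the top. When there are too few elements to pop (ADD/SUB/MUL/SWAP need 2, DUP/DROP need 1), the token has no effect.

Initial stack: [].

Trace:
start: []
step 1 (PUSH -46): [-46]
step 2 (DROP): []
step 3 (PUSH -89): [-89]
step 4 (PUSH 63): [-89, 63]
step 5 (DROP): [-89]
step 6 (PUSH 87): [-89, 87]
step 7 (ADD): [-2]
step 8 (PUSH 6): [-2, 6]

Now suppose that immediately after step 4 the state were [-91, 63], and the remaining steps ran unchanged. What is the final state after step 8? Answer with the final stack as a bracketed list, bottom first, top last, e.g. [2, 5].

state after step 4 := [-91, 63]
step 5 (DROP): [-91]
step 6 (PUSH 87): [-91, 87]
step 7 (ADD): [-4]
step 8 (PUSH 6): [-4, 6]

[-4, 6]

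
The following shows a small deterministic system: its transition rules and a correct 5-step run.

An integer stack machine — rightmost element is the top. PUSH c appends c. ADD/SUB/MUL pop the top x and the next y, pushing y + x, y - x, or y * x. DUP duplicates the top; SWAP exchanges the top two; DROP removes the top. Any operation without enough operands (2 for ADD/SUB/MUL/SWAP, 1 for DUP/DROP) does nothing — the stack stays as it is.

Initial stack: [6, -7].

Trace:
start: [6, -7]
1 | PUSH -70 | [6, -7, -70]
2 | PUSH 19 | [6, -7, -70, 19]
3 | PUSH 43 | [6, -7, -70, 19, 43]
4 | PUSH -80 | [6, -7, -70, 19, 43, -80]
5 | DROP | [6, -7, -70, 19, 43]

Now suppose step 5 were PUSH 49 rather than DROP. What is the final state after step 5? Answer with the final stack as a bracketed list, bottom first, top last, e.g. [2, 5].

(re-executing from step 5 with the substitution; state before step 5: [6, -7, -70, 19, 43, -80])
5 | PUSH 49 | [6, -7, -70, 19, 43, -80, 49]

[6, -7, -70, 19, 43, -80, 49]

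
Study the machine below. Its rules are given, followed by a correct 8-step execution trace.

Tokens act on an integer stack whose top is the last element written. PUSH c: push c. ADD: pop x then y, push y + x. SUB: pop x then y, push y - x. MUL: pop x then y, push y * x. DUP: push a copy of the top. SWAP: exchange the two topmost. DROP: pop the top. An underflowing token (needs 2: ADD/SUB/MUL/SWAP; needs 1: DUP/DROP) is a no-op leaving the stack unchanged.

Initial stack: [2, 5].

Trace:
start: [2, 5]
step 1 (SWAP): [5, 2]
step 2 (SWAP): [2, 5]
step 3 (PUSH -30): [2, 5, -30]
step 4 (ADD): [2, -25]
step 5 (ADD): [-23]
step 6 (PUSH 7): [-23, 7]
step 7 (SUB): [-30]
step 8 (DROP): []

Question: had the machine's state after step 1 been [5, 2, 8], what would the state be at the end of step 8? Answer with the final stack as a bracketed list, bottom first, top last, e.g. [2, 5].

[5]

state after step 1 := [5, 2, 8]
step 2 (SWAP): [5, 8, 2]
step 3 (PUSH -30): [5, 8, 2, -30]
step 4 (ADD): [5, 8, -28]
step 5 (ADD): [5, -20]
step 6 (PUSH 7): [5, -20, 7]
step 7 (SUB): [5, -27]
step 8 (DROP): [5]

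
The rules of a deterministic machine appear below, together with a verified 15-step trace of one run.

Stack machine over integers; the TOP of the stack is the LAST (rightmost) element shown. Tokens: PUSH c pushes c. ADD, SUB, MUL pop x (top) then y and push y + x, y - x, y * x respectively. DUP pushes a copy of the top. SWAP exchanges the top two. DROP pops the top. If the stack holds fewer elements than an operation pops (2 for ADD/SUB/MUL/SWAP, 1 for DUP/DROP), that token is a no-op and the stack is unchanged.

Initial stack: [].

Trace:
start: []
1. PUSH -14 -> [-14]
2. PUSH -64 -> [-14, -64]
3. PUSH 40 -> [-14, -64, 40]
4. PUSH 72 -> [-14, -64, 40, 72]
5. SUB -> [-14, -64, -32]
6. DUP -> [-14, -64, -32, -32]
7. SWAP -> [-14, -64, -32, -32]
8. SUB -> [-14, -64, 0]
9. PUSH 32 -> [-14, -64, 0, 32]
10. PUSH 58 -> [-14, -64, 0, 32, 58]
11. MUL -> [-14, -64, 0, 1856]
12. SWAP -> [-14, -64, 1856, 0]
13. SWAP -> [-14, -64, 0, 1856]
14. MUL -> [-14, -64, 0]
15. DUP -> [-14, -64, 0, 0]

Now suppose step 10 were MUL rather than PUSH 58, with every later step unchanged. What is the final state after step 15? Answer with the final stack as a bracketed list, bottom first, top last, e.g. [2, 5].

(re-executing from step 10 with the substitution; state before step 10: [-14, -64, 0, 32])
10. MUL -> [-14, -64, 0]
11. MUL -> [-14, 0]
12. SWAP -> [0, -14]
13. SWAP -> [-14, 0]
14. MUL -> [0]
15. DUP -> [0, 0]

[0, 0]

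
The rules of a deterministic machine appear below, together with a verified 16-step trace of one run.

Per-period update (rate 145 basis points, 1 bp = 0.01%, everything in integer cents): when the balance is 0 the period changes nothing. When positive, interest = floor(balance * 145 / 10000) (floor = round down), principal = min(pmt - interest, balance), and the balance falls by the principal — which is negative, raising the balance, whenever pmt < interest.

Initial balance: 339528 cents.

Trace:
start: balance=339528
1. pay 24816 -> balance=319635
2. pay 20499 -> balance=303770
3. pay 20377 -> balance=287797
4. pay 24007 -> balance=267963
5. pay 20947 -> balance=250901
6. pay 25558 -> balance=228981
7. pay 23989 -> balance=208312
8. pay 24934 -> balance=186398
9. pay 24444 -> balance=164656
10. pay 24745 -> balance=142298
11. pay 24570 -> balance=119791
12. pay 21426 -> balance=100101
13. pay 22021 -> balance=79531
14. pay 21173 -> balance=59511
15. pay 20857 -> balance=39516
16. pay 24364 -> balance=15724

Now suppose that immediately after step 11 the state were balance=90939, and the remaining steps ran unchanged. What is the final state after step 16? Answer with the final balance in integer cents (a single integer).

0

state after step 11 := balance=90939
12. pay 21426 -> balance=70831
13. pay 22021 -> balance=49837
14. pay 21173 -> balance=29386
15. pay 20857 -> balance=8955
16. pay 24364 -> balance=0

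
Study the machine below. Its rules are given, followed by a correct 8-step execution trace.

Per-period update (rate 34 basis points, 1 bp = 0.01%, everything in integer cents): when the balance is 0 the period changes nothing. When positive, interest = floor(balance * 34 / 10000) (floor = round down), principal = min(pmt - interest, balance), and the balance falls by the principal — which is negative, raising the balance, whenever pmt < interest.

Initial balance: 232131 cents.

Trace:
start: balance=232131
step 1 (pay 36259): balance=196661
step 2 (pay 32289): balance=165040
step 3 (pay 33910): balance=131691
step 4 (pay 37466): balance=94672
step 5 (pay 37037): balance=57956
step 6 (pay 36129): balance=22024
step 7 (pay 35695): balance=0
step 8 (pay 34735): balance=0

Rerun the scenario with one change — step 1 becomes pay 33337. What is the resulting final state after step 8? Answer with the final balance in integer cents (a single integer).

(re-executing from step 1 with the substitution; state before step 1: balance=232131)
step 1 (pay 33337): balance=199583
step 2 (pay 32289): balance=167972
step 3 (pay 33910): balance=134633
step 4 (pay 37466): balance=97624
step 5 (pay 37037): balance=60918
step 6 (pay 36129): balance=24996
step 7 (pay 35695): balance=0
step 8 (pay 34735): balance=0

0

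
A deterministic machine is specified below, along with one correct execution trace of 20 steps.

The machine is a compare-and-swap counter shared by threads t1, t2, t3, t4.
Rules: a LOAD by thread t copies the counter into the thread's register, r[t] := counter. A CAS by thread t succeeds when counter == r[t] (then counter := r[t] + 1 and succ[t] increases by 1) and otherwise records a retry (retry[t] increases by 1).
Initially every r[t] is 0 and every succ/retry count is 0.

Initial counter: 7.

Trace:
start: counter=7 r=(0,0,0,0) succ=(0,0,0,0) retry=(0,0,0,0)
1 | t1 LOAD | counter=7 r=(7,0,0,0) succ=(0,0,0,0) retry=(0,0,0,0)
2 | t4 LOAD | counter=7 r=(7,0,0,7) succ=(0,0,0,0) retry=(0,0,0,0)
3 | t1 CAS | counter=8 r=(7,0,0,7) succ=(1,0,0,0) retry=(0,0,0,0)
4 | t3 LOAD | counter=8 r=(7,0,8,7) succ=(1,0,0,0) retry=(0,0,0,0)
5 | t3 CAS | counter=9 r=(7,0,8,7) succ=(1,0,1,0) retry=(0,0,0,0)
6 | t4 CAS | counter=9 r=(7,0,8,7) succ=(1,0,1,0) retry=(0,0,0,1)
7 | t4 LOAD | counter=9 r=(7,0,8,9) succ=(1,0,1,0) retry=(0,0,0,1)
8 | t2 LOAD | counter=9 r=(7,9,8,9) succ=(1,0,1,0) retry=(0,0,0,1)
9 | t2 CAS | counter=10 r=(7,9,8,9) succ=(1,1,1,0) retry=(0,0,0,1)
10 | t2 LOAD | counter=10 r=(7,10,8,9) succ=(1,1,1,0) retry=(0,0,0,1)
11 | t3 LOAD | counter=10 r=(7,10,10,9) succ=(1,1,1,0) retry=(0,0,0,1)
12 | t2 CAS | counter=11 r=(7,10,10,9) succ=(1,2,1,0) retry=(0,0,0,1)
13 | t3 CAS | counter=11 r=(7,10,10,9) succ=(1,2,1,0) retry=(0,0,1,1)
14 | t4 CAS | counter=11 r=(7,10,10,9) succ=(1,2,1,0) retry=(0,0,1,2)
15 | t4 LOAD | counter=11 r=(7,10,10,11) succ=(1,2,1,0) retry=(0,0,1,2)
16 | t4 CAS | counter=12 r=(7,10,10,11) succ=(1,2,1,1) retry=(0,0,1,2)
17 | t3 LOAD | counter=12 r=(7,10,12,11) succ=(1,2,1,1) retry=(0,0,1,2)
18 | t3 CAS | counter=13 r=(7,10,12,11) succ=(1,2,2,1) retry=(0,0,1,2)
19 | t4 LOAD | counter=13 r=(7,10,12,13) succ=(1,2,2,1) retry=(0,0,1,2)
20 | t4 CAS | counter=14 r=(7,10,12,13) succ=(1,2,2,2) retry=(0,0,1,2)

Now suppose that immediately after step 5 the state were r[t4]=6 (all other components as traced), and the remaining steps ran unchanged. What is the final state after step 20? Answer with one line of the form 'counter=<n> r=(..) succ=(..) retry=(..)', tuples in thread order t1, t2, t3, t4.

state after step 5 := counter=9 r=(7,0,8,6) succ=(1,0,1,0) retry=(0,0,0,0)
6 | t4 CAS | counter=9 r=(7,0,8,6) succ=(1,0,1,0) retry=(0,0,0,1)
7 | t4 LOAD | counter=9 r=(7,0,8,9) succ=(1,0,1,0) retry=(0,0,0,1)
8 | t2 LOAD | counter=9 r=(7,9,8,9) succ=(1,0,1,0) retry=(0,0,0,1)
9 | t2 CAS | counter=10 r=(7,9,8,9) succ=(1,1,1,0) retry=(0,0,0,1)
10 | t2 LOAD | counter=10 r=(7,10,8,9) succ=(1,1,1,0) retry=(0,0,0,1)
11 | t3 LOAD | counter=10 r=(7,10,10,9) succ=(1,1,1,0) retry=(0,0,0,1)
12 | t2 CAS | counter=11 r=(7,10,10,9) succ=(1,2,1,0) retry=(0,0,0,1)
13 | t3 CAS | counter=11 r=(7,10,10,9) succ=(1,2,1,0) retry=(0,0,1,1)
14 | t4 CAS | counter=11 r=(7,10,10,9) succ=(1,2,1,0) retry=(0,0,1,2)
15 | t4 LOAD | counter=11 r=(7,10,10,11) succ=(1,2,1,0) retry=(0,0,1,2)
16 | t4 CAS | counter=12 r=(7,10,10,11) succ=(1,2,1,1) retry=(0,0,1,2)
17 | t3 LOAD | counter=12 r=(7,10,12,11) succ=(1,2,1,1) retry=(0,0,1,2)
18 | t3 CAS | counter=13 r=(7,10,12,11) succ=(1,2,2,1) retry=(0,0,1,2)
19 | t4 LOAD | counter=13 r=(7,10,12,13) succ=(1,2,2,1) retry=(0,0,1,2)
20 | t4 CAS | counter=14 r=(7,10,12,13) succ=(1,2,2,2) retry=(0,0,1,2)

counter=14 r=(7,10,12,13) succ=(1,2,2,2) retry=(0,0,1,2)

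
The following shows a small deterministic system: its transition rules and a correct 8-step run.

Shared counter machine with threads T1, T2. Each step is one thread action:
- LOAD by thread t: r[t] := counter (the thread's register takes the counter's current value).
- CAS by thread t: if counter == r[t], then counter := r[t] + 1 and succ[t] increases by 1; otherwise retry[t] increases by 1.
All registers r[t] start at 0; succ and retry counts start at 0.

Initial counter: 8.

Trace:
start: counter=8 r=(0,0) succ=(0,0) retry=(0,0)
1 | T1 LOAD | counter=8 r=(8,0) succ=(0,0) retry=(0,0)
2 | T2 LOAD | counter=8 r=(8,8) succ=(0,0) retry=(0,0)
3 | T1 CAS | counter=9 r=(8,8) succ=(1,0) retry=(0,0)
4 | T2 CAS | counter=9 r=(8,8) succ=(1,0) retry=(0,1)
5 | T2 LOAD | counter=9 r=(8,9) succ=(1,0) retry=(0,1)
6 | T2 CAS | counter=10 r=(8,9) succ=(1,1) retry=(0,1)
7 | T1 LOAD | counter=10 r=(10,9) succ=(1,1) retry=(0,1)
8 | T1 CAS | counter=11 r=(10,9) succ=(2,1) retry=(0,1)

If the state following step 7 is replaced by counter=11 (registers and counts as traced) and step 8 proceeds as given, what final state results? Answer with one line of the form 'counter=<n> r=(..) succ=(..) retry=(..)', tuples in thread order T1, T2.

state after step 7 := counter=11 r=(10,9) succ=(1,1) retry=(0,1)
8 | T1 CAS | counter=11 r=(10,9) succ=(1,1) retry=(1,1)

counter=11 r=(10,9) succ=(1,1) retry=(1,1)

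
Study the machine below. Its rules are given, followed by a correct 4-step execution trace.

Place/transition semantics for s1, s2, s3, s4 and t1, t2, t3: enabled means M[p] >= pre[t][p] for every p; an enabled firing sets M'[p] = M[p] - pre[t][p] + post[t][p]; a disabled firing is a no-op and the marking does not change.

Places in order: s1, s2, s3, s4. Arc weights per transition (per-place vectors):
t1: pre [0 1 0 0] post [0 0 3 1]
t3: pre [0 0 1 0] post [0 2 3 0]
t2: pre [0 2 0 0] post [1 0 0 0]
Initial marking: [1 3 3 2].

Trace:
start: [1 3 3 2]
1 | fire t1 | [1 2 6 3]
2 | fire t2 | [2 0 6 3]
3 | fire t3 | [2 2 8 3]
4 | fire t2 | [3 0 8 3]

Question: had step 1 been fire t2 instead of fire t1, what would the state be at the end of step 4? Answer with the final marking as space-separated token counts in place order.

(re-executing from step 1 with the substitution; state before step 1: [1 3 3 2])
1 | fire t2 | [2 1 3 2]
2 | fire t2 | [2 1 3 2]
3 | fire t3 | [2 3 5 2]
4 | fire t2 | [3 1 5 2]

3 1 5 2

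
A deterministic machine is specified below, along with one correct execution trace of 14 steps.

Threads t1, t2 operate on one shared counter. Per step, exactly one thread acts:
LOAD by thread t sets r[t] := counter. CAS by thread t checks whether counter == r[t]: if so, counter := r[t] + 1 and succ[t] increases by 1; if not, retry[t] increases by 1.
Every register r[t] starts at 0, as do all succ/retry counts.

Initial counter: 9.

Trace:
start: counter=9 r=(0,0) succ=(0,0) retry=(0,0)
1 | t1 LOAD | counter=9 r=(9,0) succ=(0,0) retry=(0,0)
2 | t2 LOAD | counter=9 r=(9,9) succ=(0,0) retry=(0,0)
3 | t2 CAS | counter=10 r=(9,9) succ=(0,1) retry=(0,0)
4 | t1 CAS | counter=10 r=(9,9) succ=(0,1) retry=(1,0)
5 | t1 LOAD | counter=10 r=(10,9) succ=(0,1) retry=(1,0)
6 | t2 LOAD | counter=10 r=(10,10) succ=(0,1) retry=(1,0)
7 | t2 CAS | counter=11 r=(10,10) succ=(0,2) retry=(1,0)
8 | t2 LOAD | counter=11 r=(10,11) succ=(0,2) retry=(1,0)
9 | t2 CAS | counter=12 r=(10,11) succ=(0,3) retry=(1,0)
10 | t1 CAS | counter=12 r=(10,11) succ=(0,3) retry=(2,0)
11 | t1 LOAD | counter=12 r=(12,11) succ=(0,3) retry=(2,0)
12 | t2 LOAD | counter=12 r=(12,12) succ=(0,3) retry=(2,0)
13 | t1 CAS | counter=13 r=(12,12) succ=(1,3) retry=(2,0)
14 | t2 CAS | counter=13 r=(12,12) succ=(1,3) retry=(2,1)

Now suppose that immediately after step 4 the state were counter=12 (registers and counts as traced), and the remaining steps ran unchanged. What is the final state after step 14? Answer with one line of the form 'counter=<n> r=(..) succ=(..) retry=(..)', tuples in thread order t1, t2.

state after step 4 := counter=12 r=(9,9) succ=(0,1) retry=(1,0)
5 | t1 LOAD | counter=12 r=(12,9) succ=(0,1) retry=(1,0)
6 | t2 LOAD | counter=12 r=(12,12) succ=(0,1) retry=(1,0)
7 | t2 CAS | counter=13 r=(12,12) succ=(0,2) retry=(1,0)
8 | t2 LOAD | counter=13 r=(12,13) succ=(0,2) retry=(1,0)
9 | t2 CAS | counter=14 r=(12,13) succ=(0,3) retry=(1,0)
10 | t1 CAS | counter=14 r=(12,13) succ=(0,3) retry=(2,0)
11 | t1 LOAD | counter=14 r=(14,13) succ=(0,3) retry=(2,0)
12 | t2 LOAD | counter=14 r=(14,14) succ=(0,3) retry=(2,0)
13 | t1 CAS | counter=15 r=(14,14) succ=(1,3) retry=(2,0)
14 | t2 CAS | counter=15 r=(14,14) succ=(1,3) retry=(2,1)

counter=15 r=(14,14) succ=(1,3) retry=(2,1)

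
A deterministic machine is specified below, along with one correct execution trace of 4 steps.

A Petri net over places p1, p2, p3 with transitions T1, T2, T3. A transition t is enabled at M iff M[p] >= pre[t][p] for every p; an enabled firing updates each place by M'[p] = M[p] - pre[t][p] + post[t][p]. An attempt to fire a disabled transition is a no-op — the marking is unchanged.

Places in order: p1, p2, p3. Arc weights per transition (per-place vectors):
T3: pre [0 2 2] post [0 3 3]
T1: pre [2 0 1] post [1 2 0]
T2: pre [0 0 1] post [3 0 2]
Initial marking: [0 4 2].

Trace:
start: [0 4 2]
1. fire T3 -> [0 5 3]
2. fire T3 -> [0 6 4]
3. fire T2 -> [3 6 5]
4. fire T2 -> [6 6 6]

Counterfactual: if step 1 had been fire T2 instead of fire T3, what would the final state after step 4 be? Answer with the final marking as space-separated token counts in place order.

9 5 6

(re-executing from step 1 with the substitution; state before step 1: [0 4 2])
1. fire T2 -> [3 4 3]
2. fire T3 -> [3 5 4]
3. fire T2 -> [6 5 5]
4. fire T2 -> [9 5 6]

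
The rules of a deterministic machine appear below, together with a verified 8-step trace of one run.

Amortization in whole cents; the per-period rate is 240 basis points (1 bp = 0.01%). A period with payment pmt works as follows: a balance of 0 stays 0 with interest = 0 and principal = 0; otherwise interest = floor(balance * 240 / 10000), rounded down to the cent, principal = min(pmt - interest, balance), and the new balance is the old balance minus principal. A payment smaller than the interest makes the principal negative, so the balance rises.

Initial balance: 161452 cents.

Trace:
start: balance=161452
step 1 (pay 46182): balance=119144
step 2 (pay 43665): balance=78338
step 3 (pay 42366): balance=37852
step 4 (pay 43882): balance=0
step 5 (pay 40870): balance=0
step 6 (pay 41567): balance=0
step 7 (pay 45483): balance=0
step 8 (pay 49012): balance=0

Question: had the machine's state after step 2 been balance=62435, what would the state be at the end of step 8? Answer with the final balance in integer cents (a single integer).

state after step 2 := balance=62435
step 3 (pay 42366): balance=21567
step 4 (pay 43882): balance=0
step 5 (pay 40870): balance=0
step 6 (pay 41567): balance=0
step 7 (pay 45483): balance=0
step 8 (pay 49012): balance=0

0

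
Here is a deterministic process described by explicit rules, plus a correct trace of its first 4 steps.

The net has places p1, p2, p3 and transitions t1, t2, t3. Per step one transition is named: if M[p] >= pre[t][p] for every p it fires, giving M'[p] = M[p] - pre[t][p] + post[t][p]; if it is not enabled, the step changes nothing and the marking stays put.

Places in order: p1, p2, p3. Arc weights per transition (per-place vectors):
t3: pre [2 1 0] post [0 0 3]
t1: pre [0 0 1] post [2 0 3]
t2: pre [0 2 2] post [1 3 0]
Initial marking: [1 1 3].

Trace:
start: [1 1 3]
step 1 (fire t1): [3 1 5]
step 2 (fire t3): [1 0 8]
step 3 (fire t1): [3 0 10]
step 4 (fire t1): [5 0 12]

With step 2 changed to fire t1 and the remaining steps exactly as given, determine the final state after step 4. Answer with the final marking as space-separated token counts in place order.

9 1 11

(re-executing from step 2 with the substitution; state before step 2: [3 1 5])
step 2 (fire t1): [5 1 7]
step 3 (fire t1): [7 1 9]
step 4 (fire t1): [9 1 11]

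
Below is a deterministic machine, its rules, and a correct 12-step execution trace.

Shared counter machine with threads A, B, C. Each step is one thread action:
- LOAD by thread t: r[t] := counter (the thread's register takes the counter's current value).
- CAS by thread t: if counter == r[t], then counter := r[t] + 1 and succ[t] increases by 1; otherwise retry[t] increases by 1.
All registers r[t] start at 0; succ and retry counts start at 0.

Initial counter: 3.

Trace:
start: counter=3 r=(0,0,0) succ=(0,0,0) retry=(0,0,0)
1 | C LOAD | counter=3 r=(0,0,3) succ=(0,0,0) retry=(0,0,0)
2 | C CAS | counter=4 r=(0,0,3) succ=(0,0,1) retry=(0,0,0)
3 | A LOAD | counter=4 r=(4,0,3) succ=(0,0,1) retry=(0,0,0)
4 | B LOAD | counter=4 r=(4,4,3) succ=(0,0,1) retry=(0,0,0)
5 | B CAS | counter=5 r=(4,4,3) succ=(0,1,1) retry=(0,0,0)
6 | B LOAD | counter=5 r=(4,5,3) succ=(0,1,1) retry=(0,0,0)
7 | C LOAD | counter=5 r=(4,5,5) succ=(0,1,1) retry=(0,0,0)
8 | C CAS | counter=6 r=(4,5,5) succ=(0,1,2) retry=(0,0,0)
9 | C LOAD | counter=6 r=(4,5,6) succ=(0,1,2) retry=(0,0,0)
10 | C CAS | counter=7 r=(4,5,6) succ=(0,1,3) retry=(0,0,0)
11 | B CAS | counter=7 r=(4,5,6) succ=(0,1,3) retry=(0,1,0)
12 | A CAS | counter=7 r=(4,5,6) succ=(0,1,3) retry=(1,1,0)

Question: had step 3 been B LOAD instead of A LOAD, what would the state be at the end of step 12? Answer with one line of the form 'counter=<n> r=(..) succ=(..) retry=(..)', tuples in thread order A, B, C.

(re-executing from step 3 with the substitution; state before step 3: counter=4 r=(0,0,3) succ=(0,0,1) retry=(0,0,0))
3 | B LOAD | counter=4 r=(0,4,3) succ=(0,0,1) retry=(0,0,0)
4 | B LOAD | counter=4 r=(0,4,3) succ=(0,0,1) retry=(0,0,0)
5 | B CAS | counter=5 r=(0,4,3) succ=(0,1,1) retry=(0,0,0)
6 | B LOAD | counter=5 r=(0,5,3) succ=(0,1,1) retry=(0,0,0)
7 | C LOAD | counter=5 r=(0,5,5) succ=(0,1,1) retry=(0,0,0)
8 | C CAS | counter=6 r=(0,5,5) succ=(0,1,2) retry=(0,0,0)
9 | C LOAD | counter=6 r=(0,5,6) succ=(0,1,2) retry=(0,0,0)
10 | C CAS | counter=7 r=(0,5,6) succ=(0,1,3) retry=(0,0,0)
11 | B CAS | counter=7 r=(0,5,6) succ=(0,1,3) retry=(0,1,0)
12 | A CAS | counter=7 r=(0,5,6) succ=(0,1,3) retry=(1,1,0)

counter=7 r=(0,5,6) succ=(0,1,3) retry=(1,1,0)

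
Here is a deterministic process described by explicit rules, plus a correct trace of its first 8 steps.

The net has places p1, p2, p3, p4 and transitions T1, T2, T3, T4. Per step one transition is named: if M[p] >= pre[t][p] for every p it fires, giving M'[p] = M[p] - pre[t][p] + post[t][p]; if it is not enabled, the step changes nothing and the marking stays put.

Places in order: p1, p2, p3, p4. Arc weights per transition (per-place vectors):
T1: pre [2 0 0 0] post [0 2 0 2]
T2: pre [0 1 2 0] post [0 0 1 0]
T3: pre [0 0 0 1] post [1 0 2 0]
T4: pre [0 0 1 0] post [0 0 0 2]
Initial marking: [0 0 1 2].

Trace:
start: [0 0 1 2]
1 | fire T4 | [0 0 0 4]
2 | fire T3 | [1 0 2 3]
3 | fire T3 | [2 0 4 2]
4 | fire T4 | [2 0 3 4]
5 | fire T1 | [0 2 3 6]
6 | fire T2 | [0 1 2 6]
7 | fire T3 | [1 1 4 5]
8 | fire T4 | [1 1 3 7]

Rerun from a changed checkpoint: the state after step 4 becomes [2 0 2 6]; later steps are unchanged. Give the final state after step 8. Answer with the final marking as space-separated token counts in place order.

state after step 4 := [2 0 2 6]
5 | fire T1 | [0 2 2 8]
6 | fire T2 | [0 1 1 8]
7 | fire T3 | [1 1 3 7]
8 | fire T4 | [1 1 2 9]

1 1 2 9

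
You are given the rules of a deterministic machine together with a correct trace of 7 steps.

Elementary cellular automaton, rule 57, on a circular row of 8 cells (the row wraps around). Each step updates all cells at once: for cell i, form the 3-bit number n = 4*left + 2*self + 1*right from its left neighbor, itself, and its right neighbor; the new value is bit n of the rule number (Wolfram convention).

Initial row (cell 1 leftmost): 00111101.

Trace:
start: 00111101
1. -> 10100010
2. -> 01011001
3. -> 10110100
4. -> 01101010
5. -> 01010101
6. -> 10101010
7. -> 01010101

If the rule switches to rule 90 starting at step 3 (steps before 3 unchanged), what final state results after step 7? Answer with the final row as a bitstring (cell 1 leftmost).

(re-executing steps 3..7 under rule 90; state before step 3: 01011001)
3. -> 00011110
4. -> 00110011
5. -> 11111111
6. -> 00000000
7. -> 00000000

00000000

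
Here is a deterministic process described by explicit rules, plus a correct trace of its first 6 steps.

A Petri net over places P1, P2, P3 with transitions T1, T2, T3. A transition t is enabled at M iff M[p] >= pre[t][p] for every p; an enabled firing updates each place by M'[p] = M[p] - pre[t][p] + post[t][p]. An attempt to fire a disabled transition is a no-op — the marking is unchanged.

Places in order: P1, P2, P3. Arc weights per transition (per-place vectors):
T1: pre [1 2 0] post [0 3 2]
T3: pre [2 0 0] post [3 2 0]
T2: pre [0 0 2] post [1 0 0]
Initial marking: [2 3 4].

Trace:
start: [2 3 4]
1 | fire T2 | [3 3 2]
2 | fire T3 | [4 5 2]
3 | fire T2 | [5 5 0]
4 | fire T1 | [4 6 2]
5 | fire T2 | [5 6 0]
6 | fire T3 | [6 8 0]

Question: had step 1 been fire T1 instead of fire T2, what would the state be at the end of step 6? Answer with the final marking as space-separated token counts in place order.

3 7 4

(re-executing from step 1 with the substitution; state before step 1: [2 3 4])
1 | fire T1 | [1 4 6]
2 | fire T3 | [1 4 6]
3 | fire T2 | [2 4 4]
4 | fire T1 | [1 5 6]
5 | fire T2 | [2 5 4]
6 | fire T3 | [3 7 4]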